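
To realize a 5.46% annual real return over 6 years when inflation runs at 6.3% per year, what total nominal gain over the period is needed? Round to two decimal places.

Required annual nominal rate: (1+5.46%)(1+6.3%) − 1 = 12.10398%.
Cumulative over 6 years: (1 + 0.1210398)^6 − 1 ≈ 0.98484.

98.48%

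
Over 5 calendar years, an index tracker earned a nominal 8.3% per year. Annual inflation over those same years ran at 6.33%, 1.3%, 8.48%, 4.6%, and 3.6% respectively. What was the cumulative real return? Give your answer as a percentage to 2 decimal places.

Cumulative inflation factor: 1.0633 × 1.013 × 1.0848 × 1.046 × 1.036 ≈ 1.26621.
Nominal growth factor: 1.48985. Real growth factor = 1.48985 / 1.26621 ≈ 1.17662.
Total real return ≈ 17.6619%.

17.66%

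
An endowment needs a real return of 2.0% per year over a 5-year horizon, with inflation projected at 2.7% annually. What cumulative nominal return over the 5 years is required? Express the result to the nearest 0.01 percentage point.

Required annual nominal rate: (1+2.0%)(1+2.7%) − 1 = 4.754%.
Cumulative over 5 years: (1 + 0.04754)^5 − 1 ≈ 0.26140.

26.14%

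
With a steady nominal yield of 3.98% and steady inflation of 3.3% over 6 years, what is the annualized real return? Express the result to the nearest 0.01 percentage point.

With constant rates the annual real return is the same each year: (1+3.98%)/(1+3.3%) − 1 = 0.00658.

0.66%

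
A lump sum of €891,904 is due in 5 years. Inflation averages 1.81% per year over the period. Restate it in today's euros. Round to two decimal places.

€815,391.02

Price-level factor over 5 years: (1 + 1.81%)^5 ≈ 1.0938359360.
Purchasing power today: €891,904 divided by that factor.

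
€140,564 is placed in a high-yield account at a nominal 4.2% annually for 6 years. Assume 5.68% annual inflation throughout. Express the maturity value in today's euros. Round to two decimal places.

€129,158.68

Nominal value at maturity: €140,564 × (1 + 4.2%)^6 ≈ €179,920.41.
Price-level factor over 6 years: (1 + 5.68%)^6 ≈ 1.3930183188.
Dividing the nominal maturity value by the price-level factor gives the value in today's money.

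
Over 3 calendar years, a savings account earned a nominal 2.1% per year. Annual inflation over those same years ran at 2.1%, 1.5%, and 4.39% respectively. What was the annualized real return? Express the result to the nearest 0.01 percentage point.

Cumulative inflation factor: 1.021 × 1.015 × 1.0439 ≈ 1.08181.
Nominal growth factor: 1.06433. Real growth factor = 1.06433 / 1.08181 ≈ 0.98384.
Annualized: 0.98384^(1/3) − 1 ≈ -0.00541.

-0.54%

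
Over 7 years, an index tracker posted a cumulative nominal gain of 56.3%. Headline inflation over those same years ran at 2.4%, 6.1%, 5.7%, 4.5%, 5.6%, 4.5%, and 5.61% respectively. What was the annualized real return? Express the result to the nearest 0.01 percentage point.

1.60%

Cumulative inflation factor: 1.024 × 1.061 × 1.057 × 1.045 × 1.056 × 1.045 × 1.0561 ≈ 1.39859.
Nominal growth factor: 1.56300. Real growth factor = 1.56300 / 1.39859 ≈ 1.11755.
Annualized: 1.11755^(1/7) − 1 ≈ 0.01600.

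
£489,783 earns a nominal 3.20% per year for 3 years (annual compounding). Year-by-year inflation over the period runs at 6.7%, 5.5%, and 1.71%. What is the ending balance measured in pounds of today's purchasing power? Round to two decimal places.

£470,177.96

Nominal value at maturity: £489,783 × (1 + 3.20%)^3 ≈ £538,322.83.
Price-level factor over 3 years: 1.067 × 1.055 × 1.0171 = 1.1449342135.
The maturity value deflated by that factor is the answer in today's purchasing power.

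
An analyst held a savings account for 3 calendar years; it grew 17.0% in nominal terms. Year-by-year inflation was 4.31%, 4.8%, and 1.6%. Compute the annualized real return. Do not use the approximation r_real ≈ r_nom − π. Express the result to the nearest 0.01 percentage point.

1.75%

Cumulative inflation factor: 1.0431 × 1.048 × 1.016 ≈ 1.11066.
Nominal growth factor: 1.17000. Real growth factor = 1.17000 / 1.11066 ≈ 1.05343.
Annualized: 1.05343^(1/3) − 1 ≈ 0.01750.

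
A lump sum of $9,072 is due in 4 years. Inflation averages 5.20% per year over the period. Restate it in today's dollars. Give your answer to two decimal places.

Price-level factor over 4 years: (1 + 5.20%)^4 ≈ 1.2247937436.
Purchasing power today: $9,072 divided by that factor.

$7,406.96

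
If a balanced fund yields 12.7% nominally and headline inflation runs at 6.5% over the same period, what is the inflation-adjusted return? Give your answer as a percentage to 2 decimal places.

5.82%

Real return via the Fisher equation: (1 + 12.7%)/(1 + 6.5%) − 1 = 1.127/1.065 − 1 ≈ 0.05822.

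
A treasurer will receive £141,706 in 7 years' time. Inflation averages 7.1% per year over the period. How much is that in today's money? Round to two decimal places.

Price-level factor over 7 years: (1 + 7.1%)^7 ≈ 1.6163160884.
Purchasing power today: £141,706 divided by that factor.

£87,672.21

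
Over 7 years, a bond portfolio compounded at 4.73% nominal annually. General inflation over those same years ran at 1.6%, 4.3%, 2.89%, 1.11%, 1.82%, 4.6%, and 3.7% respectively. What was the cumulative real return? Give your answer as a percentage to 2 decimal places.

Cumulative inflation factor: 1.016 × 1.043 × 1.0289 × 1.0111 × 1.0182 × 1.046 × 1.037 ≈ 1.21756.
Nominal growth factor: 1.38197. Real growth factor = 1.38197 / 1.21756 ≈ 1.13503.
Total real return ≈ 13.5034%.

13.50%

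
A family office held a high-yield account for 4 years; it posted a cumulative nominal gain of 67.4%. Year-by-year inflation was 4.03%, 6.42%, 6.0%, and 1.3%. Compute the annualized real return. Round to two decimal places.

8.93%

Cumulative inflation factor: 1.0403 × 1.0642 × 1.060 × 1.013 ≈ 1.18877.
Nominal growth factor: 1.67400. Real growth factor = 1.67400 / 1.18877 ≈ 1.40818.
Annualized: 1.40818^(1/4) − 1 ≈ 0.08934.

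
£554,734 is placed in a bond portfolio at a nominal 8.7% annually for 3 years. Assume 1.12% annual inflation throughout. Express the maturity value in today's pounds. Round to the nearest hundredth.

£689,068.24

Nominal value at maturity: £554,734 × (1 + 8.7%)^3 ≈ £712,481.21.
Price-level factor over 3 years: (1 + 1.12%)^3 ≈ 1.0339777249.
The maturity value deflated by that factor is the answer in today's purchasing power.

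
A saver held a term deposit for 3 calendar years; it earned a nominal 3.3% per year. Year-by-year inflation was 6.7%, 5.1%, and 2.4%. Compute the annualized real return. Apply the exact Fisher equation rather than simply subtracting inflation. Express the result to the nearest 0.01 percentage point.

-1.35%

Cumulative inflation factor: 1.067 × 1.051 × 1.024 ≈ 1.14833.
Nominal growth factor: 1.10230. Real growth factor = 1.10230 / 1.14833 ≈ 0.95992.
Annualized: 0.95992^(1/3) − 1 ≈ -0.01354.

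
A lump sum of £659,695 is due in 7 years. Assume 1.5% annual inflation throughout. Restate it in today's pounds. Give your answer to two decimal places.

Price-level factor over 7 years: (1 + 1.5%)^7 ≈ 1.1098449129.
Purchasing power today: £659,695 divided by that factor.

£594,402.87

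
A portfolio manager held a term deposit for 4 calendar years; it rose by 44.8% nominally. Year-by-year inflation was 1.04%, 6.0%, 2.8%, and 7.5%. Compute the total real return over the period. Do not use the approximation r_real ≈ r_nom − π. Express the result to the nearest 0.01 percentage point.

Cumulative inflation factor: 1.0104 × 1.060 × 1.028 × 1.075 ≈ 1.18359.
Nominal growth factor: 1.44800. Real growth factor = 1.44800 / 1.18359 ≈ 1.22340.
Total real return ≈ 22.3398%.

22.34%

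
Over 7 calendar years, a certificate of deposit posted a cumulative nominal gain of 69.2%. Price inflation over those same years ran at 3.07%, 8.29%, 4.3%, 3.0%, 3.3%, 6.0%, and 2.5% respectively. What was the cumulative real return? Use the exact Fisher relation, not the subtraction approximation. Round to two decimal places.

25.73%

Cumulative inflation factor: 1.0307 × 1.0829 × 1.043 × 1.030 × 1.033 × 1.060 × 1.025 ≈ 1.34577.
Nominal growth factor: 1.69200. Real growth factor = 1.69200 / 1.34577 ≈ 1.25727.
Total real return ≈ 25.7269%.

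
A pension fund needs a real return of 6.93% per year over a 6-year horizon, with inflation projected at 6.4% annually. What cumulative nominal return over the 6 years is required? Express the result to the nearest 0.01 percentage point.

Required annual nominal rate: (1+6.93%)(1+6.4%) − 1 = 13.77352%.
Cumulative over 6 years: (1 + 0.1377352)^6 − 1 ≈ 1.16894.

116.89%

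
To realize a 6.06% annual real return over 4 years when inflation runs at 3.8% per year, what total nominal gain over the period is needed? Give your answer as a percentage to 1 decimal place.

Required annual nominal rate: (1+6.06%)(1+3.8%) − 1 = 10.09028%.
Cumulative over 4 years: (1 + 0.1009028)^4 − 1 ≈ 0.46891.

46.9%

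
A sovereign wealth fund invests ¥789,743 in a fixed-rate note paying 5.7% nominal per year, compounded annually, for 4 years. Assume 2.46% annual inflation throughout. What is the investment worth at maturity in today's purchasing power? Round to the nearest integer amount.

¥894,475

Nominal value at maturity: ¥789,743 × (1 + 5.7%)^4 ≈ ¥985,793.
Price-level factor over 4 years: (1 + 2.46%)^4 ≈ 1.1020908740.
Dividing the nominal maturity value by the price-level factor gives the value in today's money.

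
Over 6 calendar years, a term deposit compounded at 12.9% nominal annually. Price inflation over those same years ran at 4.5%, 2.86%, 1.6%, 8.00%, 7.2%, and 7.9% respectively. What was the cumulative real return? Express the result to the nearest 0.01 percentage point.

Cumulative inflation factor: 1.045 × 1.0286 × 1.016 × 1.0800 × 1.072 × 1.079 ≈ 1.36426.
Nominal growth factor: 2.07092. Real growth factor = 2.07092 / 1.36426 ≈ 1.51798.
Total real return ≈ 51.7984%.

51.80%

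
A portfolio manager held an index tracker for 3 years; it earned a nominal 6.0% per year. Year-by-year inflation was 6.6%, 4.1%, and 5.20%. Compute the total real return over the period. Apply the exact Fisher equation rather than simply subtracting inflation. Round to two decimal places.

Cumulative inflation factor: 1.066 × 1.041 × 1.0520 ≈ 1.16741.
Nominal growth factor: 1.19102. Real growth factor = 1.19102 / 1.16741 ≈ 1.02022.
Total real return ≈ 2.0220%.

2.02%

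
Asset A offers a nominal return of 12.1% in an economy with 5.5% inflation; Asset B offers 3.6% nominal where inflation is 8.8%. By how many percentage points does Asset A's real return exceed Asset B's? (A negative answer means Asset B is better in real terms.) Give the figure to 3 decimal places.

11.035

Asset A real return: 1.121/1.055 − 1 = 6.2559%.
Asset B real return: 1.036/1.088 − 1 = -4.7794%.
Difference: 6.2559 − (-4.7794) = 11.0353 pp.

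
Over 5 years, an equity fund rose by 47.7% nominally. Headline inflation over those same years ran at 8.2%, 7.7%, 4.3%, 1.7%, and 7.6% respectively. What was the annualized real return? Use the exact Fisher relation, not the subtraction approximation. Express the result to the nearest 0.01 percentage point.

2.12%

Cumulative inflation factor: 1.082 × 1.077 × 1.043 × 1.017 × 1.076 ≈ 1.33003.
Nominal growth factor: 1.47700. Real growth factor = 1.47700 / 1.33003 ≈ 1.11050.
Annualized: 1.11050^(1/5) − 1 ≈ 0.02118.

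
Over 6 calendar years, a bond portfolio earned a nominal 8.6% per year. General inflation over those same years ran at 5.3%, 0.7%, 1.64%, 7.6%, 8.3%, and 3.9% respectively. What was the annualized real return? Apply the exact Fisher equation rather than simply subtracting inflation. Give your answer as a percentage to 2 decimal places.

3.89%

Cumulative inflation factor: 1.053 × 1.007 × 1.0164 × 1.076 × 1.083 × 1.039 ≈ 1.30490.
Nominal growth factor: 1.64051. Real growth factor = 1.64051 / 1.30490 ≈ 1.25719.
Annualized: 1.25719^(1/6) − 1 ≈ 0.03888.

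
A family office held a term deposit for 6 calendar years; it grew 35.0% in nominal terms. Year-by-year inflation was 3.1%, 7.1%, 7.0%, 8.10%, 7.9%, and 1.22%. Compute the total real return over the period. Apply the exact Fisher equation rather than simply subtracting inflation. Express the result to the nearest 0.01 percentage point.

-3.22%

Cumulative inflation factor: 1.031 × 1.071 × 1.070 × 1.0810 × 1.079 × 1.0122 ≈ 1.39491.
Nominal growth factor: 1.35000. Real growth factor = 1.35000 / 1.39491 ≈ 0.96781.
Total real return ≈ -3.2194%.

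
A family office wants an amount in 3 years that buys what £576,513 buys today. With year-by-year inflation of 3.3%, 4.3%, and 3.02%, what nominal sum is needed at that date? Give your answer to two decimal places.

Cumulative price-level factor: 1.033 × 1.043 × 1.0302 = 1.1099570538.
The nominal amount required is £576,513 scaled up by that factor.

£639,904.67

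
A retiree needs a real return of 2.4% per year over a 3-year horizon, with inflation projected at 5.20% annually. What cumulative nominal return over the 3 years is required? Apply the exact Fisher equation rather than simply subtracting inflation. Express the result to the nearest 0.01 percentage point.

Required annual nominal rate: (1+2.4%)(1+5.20%) − 1 = 7.7248%.
Cumulative over 3 years: (1 + 0.077248)^3 − 1 ≈ 0.25011.

25.01%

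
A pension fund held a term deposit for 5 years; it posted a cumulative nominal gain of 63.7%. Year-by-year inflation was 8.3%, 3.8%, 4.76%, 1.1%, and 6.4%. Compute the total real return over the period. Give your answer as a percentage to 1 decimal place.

29.2%

Cumulative inflation factor: 1.083 × 1.038 × 1.0476 × 1.011 × 1.064 ≈ 1.26682.
Nominal growth factor: 1.63700. Real growth factor = 1.63700 / 1.26682 ≈ 1.29221.
Total real return ≈ 29.2214%.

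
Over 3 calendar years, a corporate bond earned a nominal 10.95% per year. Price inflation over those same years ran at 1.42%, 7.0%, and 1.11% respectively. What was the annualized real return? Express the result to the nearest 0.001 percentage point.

Cumulative inflation factor: 1.0142 × 1.070 × 1.0111 ≈ 1.09724.
Nominal growth factor: 1.36578. Real growth factor = 1.36578 / 1.09724 ≈ 1.24475.
Annualized: 1.24475^(1/3) − 1 ≈ 0.07571.

7.571%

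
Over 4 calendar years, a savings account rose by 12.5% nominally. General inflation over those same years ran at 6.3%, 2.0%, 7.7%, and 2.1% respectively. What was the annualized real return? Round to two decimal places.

-1.44%

Cumulative inflation factor: 1.063 × 1.020 × 1.077 × 1.021 ≈ 1.19227.
Nominal growth factor: 1.12500. Real growth factor = 1.12500 / 1.19227 ≈ 0.94358.
Annualized: 0.94358^(1/4) − 1 ≈ -0.01441.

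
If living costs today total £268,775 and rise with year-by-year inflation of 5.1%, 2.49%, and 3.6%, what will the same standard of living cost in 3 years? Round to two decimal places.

£299,938.93

Cumulative price-level factor: 1.051 × 1.0249 × 1.036 = 1.1159480164.
The nominal amount required is £268,775 scaled up by that factor.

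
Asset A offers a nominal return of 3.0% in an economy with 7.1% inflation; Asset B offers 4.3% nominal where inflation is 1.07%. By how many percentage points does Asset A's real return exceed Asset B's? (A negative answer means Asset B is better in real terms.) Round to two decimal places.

-7.02

Asset A real return: 1.030/1.071 − 1 = -3.828%.
Asset B real return: 1.043/1.0107 − 1 = 3.196%.
Difference: -3.828 − 3.196 = -7.024 pp.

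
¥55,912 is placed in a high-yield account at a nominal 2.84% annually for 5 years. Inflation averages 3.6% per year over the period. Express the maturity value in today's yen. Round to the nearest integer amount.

Nominal value at maturity: ¥55,912 × (1 + 2.84%)^5 ≈ ¥64,315.
Price-level factor over 5 years: (1 + 3.6%)^5 ≈ 1.1934350185.
The maturity value deflated by that factor is the answer in today's purchasing power.

¥53,891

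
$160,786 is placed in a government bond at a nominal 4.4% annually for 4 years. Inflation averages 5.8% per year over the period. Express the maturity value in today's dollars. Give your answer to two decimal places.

Nominal value at maturity: $160,786 × (1 + 4.4%)^4 ≈ $191,007.41.
Price-level factor over 4 years: (1 + 5.8%)^4 ≈ 1.2529757645.
Dividing the nominal maturity value by the price-level factor gives the value in today's money.

$152,443.02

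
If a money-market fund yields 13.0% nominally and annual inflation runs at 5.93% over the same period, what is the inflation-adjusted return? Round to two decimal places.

Real return via the Fisher equation: (1 + 13.0%)/(1 + 5.93%) − 1 = 1.130/1.0593 − 1 ≈ 0.06674.

6.67%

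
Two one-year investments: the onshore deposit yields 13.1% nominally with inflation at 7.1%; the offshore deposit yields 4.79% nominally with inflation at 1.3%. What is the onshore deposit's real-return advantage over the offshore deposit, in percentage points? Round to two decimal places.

2.16

The onshore deposit real return: 1.131/1.071 − 1 = 5.602%.
The offshore deposit real return: 1.0479/1.013 − 1 = 3.445%.
Difference: 5.602 − 3.445 = 2.157 pp.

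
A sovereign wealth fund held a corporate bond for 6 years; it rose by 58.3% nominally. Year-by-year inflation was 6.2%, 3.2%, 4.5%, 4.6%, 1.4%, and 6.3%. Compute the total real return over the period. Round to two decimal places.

Cumulative inflation factor: 1.062 × 1.032 × 1.045 × 1.046 × 1.014 × 1.063 ≈ 1.29129.
Nominal growth factor: 1.58300. Real growth factor = 1.58300 / 1.29129 ≈ 1.22591.
Total real return ≈ 22.5907%.

22.59%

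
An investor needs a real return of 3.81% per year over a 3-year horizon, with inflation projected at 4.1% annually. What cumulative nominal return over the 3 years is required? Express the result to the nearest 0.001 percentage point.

Required annual nominal rate: (1+3.81%)(1+4.1%) − 1 = 8.06621%.
Cumulative over 3 years: (1 + 0.0806621)^3 − 1 ≈ 0.26203.

26.203%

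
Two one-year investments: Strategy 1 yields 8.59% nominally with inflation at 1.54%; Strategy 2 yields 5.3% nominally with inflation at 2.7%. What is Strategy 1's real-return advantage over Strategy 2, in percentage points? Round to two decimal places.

4.41

Strategy 1 real return: 1.0859/1.0154 − 1 = 6.943%.
Strategy 2 real return: 1.053/1.027 − 1 = 2.532%.
Difference: 6.943 − 2.532 = 4.411 pp.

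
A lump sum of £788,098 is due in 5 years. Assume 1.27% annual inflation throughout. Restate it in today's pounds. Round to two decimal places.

£739,905.36

Price-level factor over 5 years: (1 + 1.27%)^5 ≈ 1.0651335142.
Purchasing power today: £788,098 divided by that factor.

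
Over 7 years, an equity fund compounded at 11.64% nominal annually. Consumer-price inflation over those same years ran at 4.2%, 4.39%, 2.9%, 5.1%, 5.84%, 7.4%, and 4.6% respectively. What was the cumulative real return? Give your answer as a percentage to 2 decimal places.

54.53%

Cumulative inflation factor: 1.042 × 1.0439 × 1.029 × 1.051 × 1.0584 × 1.074 × 1.046 ≈ 1.39872.
Nominal growth factor: 2.16142. Real growth factor = 2.16142 / 1.39872 ≈ 1.54528.
Total real return ≈ 54.5284%.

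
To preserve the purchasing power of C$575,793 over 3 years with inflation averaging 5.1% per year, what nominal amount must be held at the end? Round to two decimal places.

Cumulative price-level factor: (1+5.1%)^3 = 1.160935651.
Multiplying C$575,793 by the price-level factor gives the future nominal sum.

C$668,458.62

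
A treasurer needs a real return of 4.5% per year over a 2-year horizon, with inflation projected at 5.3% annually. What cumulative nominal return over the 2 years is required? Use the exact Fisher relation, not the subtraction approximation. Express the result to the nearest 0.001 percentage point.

21.085%

Required annual nominal rate: (1+4.5%)(1+5.3%) − 1 = 10.0385%.
Cumulative over 2 years: (1 + 0.100385)^2 − 1 ≈ 0.21085.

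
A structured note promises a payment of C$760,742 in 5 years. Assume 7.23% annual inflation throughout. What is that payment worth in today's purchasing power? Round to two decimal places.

Price-level factor over 5 years: (1 + 7.23%)^5 ≈ 1.4176908290.
Purchasing power today: C$760,742 divided by that factor.

C$536,606.42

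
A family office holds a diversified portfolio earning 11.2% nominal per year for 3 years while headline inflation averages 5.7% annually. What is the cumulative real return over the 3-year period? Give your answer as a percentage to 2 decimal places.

16.44%

The annual real rate is (1+11.2%)/(1+5.7%) − 1 = 5.2034%.
Compounded over 3 years: (1 + 0.052034)^3 − 1 ≈ 0.16437.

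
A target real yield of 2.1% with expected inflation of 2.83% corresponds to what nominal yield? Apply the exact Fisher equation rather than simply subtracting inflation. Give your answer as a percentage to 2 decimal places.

By the Fisher equation, 1 + r_nom = (1 + 2.1%)(1 + 2.83%) = 1.021 × 1.0283 = 1.0498943.
So r_nom = 4.98943%.

4.99%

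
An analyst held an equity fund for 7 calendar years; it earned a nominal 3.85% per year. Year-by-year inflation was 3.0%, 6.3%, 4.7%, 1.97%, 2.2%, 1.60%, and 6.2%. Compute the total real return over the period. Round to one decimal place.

1.1%

Cumulative inflation factor: 1.030 × 1.063 × 1.047 × 1.0197 × 1.022 × 1.0160 × 1.062 ≈ 1.28902.
Nominal growth factor: 1.30270. Real growth factor = 1.30270 / 1.28902 ≈ 1.01062.
Total real return ≈ 1.0617%.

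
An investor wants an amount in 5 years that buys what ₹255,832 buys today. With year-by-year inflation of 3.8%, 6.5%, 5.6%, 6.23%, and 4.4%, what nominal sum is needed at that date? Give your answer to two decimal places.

₹331,217.62

Cumulative price-level factor: 1.038 × 1.065 × 1.056 × 1.0623 × 1.044 ≈ 1.2946684348.
Multiplying ₹255,832 by the price-level factor gives the future nominal sum.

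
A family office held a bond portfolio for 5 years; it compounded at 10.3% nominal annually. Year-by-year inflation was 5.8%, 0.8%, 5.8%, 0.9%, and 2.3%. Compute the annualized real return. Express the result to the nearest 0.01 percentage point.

Cumulative inflation factor: 1.058 × 1.008 × 1.058 × 1.009 × 1.023 ≈ 1.16466.
Nominal growth factor: 1.63259. Real growth factor = 1.63259 / 1.16466 ≈ 1.40178.
Annualized: 1.40178^(1/5) − 1 ≈ 0.06988.

6.99%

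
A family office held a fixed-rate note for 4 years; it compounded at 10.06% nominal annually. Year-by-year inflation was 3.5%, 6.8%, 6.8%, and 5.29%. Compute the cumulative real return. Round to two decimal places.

Cumulative inflation factor: 1.035 × 1.068 × 1.068 × 1.0529 ≈ 1.24300.
Nominal growth factor: 1.46730. Real growth factor = 1.46730 / 1.24300 ≈ 1.18045.
Total real return ≈ 18.0451%.

18.05%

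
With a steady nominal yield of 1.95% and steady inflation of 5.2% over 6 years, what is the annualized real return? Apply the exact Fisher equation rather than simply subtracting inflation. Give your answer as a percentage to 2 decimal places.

With constant rates the annual real return is the same each year: (1+1.95%)/(1+5.2%) − 1 = -0.03089.

-3.09%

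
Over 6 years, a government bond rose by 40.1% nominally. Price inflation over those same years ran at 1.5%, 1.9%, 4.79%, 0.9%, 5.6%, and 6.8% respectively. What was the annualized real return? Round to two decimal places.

2.15%

Cumulative inflation factor: 1.015 × 1.019 × 1.0479 × 1.009 × 1.056 × 1.068 ≈ 1.23335.
Nominal growth factor: 1.40100. Real growth factor = 1.40100 / 1.23335 ≈ 1.13593.
Annualized: 1.13593^(1/6) − 1 ≈ 0.02147.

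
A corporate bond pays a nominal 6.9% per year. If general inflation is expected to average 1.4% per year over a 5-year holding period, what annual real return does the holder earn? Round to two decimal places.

5.42%

With constant rates the annual real return is the same each year: (1+6.9%)/(1+1.4%) − 1 = 0.05424.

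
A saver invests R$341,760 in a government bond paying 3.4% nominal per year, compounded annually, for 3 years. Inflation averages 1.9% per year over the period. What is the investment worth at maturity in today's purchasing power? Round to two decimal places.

R$357,075.70

Nominal value at maturity: R$341,760 × (1 + 3.4%)^3 ≈ R$377,818.18.
Price-level factor over 3 years: (1 + 1.9%)^3 = 1.058089859.
Dividing the nominal maturity value by the price-level factor gives the value in today's money.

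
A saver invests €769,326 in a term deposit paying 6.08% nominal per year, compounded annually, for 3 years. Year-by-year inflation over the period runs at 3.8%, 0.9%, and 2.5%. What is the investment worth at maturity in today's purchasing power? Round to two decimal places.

€855,457.74

Nominal value at maturity: €769,326 × (1 + 6.08%)^3 ≈ €918,355.74.
Price-level factor over 3 years: 1.038 × 1.009 × 1.025 = 1.07352555.
The maturity value deflated by that factor is the answer in today's purchasing power.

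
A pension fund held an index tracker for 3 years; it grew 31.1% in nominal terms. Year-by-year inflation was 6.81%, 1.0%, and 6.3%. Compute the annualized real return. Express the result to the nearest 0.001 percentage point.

Cumulative inflation factor: 1.0681 × 1.010 × 1.063 ≈ 1.14674.
Nominal growth factor: 1.31100. Real growth factor = 1.31100 / 1.14674 ≈ 1.14324.
Annualized: 1.14324^(1/3) − 1 ≈ 0.04563.

4.563%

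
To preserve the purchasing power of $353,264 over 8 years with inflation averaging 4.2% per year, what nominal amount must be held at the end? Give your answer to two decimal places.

$490,954.37

Cumulative price-level factor: (1+4.2%)^8 ≈ 1.3897662210.
Multiplying $353,264 by the price-level factor gives the future nominal sum.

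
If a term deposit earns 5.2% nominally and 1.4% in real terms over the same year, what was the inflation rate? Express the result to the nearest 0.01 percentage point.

3.75%

From (1+r_nom) = (1+r_real)(1+π), we get 1+π = (1 + 5.2%)/(1 + 1.4%) = 1.052/1.014 ≈ 1.03748.
So π ≈ 3.7475%.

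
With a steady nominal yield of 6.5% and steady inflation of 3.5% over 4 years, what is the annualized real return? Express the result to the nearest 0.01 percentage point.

With constant rates the annual real return is the same each year: (1+6.5%)/(1+3.5%) − 1 = 0.02899.

2.90%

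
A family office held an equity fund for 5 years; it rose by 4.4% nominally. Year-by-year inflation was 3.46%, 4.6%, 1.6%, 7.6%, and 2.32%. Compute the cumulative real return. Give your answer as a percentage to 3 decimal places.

Cumulative inflation factor: 1.0346 × 1.046 × 1.016 × 1.076 × 1.0232 ≈ 1.21052.
Nominal growth factor: 1.04400. Real growth factor = 1.04400 / 1.21052 ≈ 0.86244.
Total real return ≈ -13.7558%.

-13.756%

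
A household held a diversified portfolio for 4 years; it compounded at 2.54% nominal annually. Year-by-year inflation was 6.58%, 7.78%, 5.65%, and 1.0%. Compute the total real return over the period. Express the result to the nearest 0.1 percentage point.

Cumulative inflation factor: 1.0658 × 1.0778 × 1.0565 × 1.010 ≈ 1.22576.
Nominal growth factor: 1.10554. Real growth factor = 1.10554 / 1.22576 ≈ 0.90192.
Total real return ≈ -9.8079%.

-9.8%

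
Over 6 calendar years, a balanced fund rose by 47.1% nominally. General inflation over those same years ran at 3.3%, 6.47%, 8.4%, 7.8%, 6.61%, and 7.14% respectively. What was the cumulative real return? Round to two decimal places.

0.20%

Cumulative inflation factor: 1.033 × 1.0647 × 1.084 × 1.078 × 1.0661 × 1.0714 ≈ 1.46800.
Nominal growth factor: 1.47100. Real growth factor = 1.47100 / 1.46800 ≈ 1.00205.
Total real return ≈ 0.2046%.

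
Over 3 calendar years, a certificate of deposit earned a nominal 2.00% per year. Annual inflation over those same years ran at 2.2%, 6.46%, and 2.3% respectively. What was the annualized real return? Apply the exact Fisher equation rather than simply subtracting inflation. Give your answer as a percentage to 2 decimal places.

Cumulative inflation factor: 1.022 × 1.0646 × 1.023 ≈ 1.11305.
Nominal growth factor: 1.06121. Real growth factor = 1.06121 / 1.11305 ≈ 0.95343.
Annualized: 0.95343^(1/3) − 1 ≈ -0.01577.

-1.58%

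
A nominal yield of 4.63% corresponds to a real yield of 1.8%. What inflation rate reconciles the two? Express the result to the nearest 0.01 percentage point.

2.78%

From (1+r_nom) = (1+r_real)(1+π), we get 1+π = (1 + 4.63%)/(1 + 1.8%) = 1.0463/1.018 ≈ 1.02780.
So π ≈ 2.7800%.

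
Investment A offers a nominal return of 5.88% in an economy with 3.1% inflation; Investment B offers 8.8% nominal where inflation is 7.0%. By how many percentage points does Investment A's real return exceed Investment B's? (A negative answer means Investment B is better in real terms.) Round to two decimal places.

Investment A real return: 1.0588/1.031 − 1 = 2.696%.
Investment B real return: 1.088/1.070 − 1 = 1.682%.
Difference: 2.696 − 1.682 = 1.014 pp.

1.01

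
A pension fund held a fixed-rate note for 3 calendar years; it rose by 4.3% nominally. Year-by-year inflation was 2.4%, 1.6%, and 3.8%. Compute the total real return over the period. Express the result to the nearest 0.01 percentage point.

-3.42%

Cumulative inflation factor: 1.024 × 1.016 × 1.038 ≈ 1.07992.
Nominal growth factor: 1.04300. Real growth factor = 1.04300 / 1.07992 ≈ 0.96581.
Total real return ≈ -3.4186%.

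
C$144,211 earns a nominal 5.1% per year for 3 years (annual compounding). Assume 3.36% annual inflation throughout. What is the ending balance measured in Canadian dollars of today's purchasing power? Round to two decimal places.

Nominal value at maturity: C$144,211 × (1 + 5.1%)^3 ≈ C$167,419.69.
Price-level factor over 3 years: (1 + 3.36%)^3 ≈ 1.1042248131.
Dividing the nominal maturity value by the price-level factor gives the value in today's money.

C$151,617.40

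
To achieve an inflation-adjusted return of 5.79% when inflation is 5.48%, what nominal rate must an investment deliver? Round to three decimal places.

By the Fisher equation, 1 + r_nom = (1 + 5.79%)(1 + 5.48%) = 1.0579 × 1.0548 = 1.11587292.
So r_nom = 11.587292%.

11.587%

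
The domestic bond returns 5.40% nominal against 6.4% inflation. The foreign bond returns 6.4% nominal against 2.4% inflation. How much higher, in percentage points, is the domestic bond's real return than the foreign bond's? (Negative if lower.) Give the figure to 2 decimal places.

The domestic bond real return: 1.0540/1.064 − 1 = -0.940%.
The foreign bond real return: 1.064/1.024 − 1 = 3.906%.
Difference: -0.940 − 3.906 = -4.846 pp.

-4.85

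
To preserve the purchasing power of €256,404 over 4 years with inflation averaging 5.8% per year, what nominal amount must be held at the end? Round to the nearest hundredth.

€321,268.00

Cumulative price-level factor: (1+5.8%)^4 ≈ 1.2529757645.
Multiplying €256,404 by the price-level factor gives the future nominal sum.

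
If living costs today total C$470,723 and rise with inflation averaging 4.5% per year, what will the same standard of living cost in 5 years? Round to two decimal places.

Cumulative price-level factor: (1+4.5%)^5 ≈ 1.2461819377.
The nominal amount required is C$470,723 scaled up by that factor.

C$586,606.50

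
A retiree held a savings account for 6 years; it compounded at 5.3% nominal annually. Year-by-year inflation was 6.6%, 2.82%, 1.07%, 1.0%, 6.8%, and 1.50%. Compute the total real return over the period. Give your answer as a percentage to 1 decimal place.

12.4%

Cumulative inflation factor: 1.066 × 1.0282 × 1.0107 × 1.010 × 1.068 × 1.0150 ≈ 1.21287.
Nominal growth factor: 1.36323. Real growth factor = 1.36323 / 1.21287 ≈ 1.12397.
Total real return ≈ 12.3969%.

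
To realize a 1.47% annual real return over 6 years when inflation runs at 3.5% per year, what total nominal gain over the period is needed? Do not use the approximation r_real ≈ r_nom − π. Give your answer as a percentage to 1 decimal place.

Required annual nominal rate: (1+1.47%)(1+3.5%) − 1 = 5.02145%.
Cumulative over 6 years: (1 + 0.0502145)^6 − 1 ≈ 0.34174.

34.2%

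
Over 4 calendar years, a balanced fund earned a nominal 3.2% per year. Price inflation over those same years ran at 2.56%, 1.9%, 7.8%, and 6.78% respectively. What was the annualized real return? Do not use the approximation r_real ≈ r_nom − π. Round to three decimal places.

-1.460%

Cumulative inflation factor: 1.0256 × 1.019 × 1.078 × 1.0678 ≈ 1.20299.
Nominal growth factor: 1.13428. Real growth factor = 1.13428 / 1.20299 ≈ 0.94288.
Annualized: 0.94288^(1/4) − 1 ≈ -0.01460.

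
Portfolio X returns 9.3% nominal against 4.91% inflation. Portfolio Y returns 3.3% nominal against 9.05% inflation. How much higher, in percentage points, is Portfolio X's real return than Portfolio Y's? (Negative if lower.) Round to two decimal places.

9.46

Portfolio X real return: 1.093/1.0491 − 1 = 4.185%.
Portfolio Y real return: 1.033/1.0905 − 1 = -5.273%.
Difference: 4.185 − (-5.273) = 9.458 pp.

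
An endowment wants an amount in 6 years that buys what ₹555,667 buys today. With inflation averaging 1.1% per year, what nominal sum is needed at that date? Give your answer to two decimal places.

Cumulative price-level factor: (1+1.1%)^6 ≈ 1.0678418406.
The nominal amount required is ₹555,667 scaled up by that factor.

₹593,364.47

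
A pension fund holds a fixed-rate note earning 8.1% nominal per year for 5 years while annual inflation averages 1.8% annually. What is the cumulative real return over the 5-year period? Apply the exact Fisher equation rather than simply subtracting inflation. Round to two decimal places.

The annual real rate is (1+8.1%)/(1+1.8%) − 1 = 6.1886%.
Compounded over 5 years: (1 + 0.061886)^5 − 1 ≈ 0.35017.

35.02%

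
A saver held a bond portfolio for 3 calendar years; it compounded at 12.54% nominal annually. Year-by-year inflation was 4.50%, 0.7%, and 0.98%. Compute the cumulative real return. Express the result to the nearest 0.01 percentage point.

Cumulative inflation factor: 1.0450 × 1.007 × 1.0098 ≈ 1.06263.
Nominal growth factor: 1.42535. Real growth factor = 1.42535 / 1.06263 ≈ 1.34134.
Total real return ≈ 34.1342%.

34.13%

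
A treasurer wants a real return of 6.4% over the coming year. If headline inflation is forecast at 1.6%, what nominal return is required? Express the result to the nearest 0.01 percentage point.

By the Fisher equation, 1 + r_nom = (1 + 6.4%)(1 + 1.6%) = 1.064 × 1.016 = 1.081024.
So r_nom = 8.1024%.

8.10%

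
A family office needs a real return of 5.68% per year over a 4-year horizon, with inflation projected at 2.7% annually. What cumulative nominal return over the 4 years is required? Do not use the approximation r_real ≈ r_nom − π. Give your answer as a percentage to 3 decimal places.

38.756%

Required annual nominal rate: (1+5.68%)(1+2.7%) − 1 = 8.53336%.
Cumulative over 4 years: (1 + 0.0853336)^4 − 1 ≈ 0.38756.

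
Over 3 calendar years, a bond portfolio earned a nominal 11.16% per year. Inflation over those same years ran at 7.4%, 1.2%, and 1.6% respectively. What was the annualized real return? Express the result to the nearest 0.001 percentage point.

7.545%

Cumulative inflation factor: 1.074 × 1.012 × 1.016 ≈ 1.10428.
Nominal growth factor: 1.37355. Real growth factor = 1.37355 / 1.10428 ≈ 1.24385.
Annualized: 1.24385^(1/3) − 1 ≈ 0.07545.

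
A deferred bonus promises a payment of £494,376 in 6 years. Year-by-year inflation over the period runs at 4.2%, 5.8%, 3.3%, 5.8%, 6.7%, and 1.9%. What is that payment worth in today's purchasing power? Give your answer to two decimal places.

Price-level factor over 6 years: 1.042 × 1.058 × 1.033 × 1.058 × 1.067 × 1.019 ≈ 1.3100201606.
Purchasing power today: £494,376 divided by that factor.

£377,380.45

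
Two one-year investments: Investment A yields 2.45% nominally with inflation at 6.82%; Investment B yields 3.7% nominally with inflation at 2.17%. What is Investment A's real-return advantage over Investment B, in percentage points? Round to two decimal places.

Investment A real return: 1.0245/1.0682 − 1 = -4.091%.
Investment B real return: 1.037/1.0217 − 1 = 1.498%.
Difference: -4.091 − 1.498 = -5.589 pp.

-5.59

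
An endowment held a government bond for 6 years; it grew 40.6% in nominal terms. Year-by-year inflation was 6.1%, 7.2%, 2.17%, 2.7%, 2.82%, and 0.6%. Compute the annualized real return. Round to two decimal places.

Cumulative inflation factor: 1.061 × 1.072 × 1.0217 × 1.027 × 1.0282 × 1.006 ≈ 1.23447.
Nominal growth factor: 1.40600. Real growth factor = 1.40600 / 1.23447 ≈ 1.13895.
Annualized: 1.13895^(1/6) − 1 ≈ 0.02192.

2.19%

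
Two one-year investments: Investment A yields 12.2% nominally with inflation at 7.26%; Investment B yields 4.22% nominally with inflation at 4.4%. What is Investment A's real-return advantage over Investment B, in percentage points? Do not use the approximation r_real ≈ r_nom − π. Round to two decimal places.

Investment A real return: 1.122/1.0726 − 1 = 4.606%.
Investment B real return: 1.0422/1.044 − 1 = -0.172%.
Difference: 4.606 − (-0.172) = 4.778 pp.

4.78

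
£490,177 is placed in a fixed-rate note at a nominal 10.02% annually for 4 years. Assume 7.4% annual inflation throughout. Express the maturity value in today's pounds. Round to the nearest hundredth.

£539,786.93

Nominal value at maturity: £490,177 × (1 + 10.02%)^4 ≈ £718,190.23.
Price-level factor over 4 years: (1 + 7.4%)^4 ≈ 1.3305068826.
The maturity value deflated by that factor is the answer in today's purchasing power.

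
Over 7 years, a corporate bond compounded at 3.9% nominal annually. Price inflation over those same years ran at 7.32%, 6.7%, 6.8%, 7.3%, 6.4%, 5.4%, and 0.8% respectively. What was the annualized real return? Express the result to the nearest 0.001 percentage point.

-1.791%

Cumulative inflation factor: 1.0732 × 1.067 × 1.068 × 1.073 × 1.064 × 1.054 × 1.008 ≈ 1.48340.
Nominal growth factor: 1.30710. Real growth factor = 1.30710 / 1.48340 ≈ 0.88115.
Annualized: 0.88115^(1/7) − 1 ≈ -0.01791.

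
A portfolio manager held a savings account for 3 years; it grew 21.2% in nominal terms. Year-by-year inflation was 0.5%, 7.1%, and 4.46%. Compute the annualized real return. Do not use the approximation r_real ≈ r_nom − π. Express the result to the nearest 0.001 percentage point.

Cumulative inflation factor: 1.005 × 1.071 × 1.0446 ≈ 1.12436.
Nominal growth factor: 1.21200. Real growth factor = 1.21200 / 1.12436 ≈ 1.07795.
Annualized: 1.07795^(1/3) − 1 ≈ 0.02533.

2.533%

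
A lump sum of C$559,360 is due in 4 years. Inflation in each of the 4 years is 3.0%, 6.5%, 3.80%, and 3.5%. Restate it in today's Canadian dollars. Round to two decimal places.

Price-level factor over 4 years: 1.030 × 1.065 × 1.0380 × 1.035 = 1.1784862935.
Purchasing power today: C$559,360 divided by that factor.

C$474,642.77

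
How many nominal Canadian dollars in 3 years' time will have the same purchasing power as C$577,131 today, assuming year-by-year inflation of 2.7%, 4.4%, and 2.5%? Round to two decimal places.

C$634,262.76

Cumulative price-level factor: 1.027 × 1.044 × 1.025 = 1.0989927.
The nominal amount required is C$577,131 scaled up by that factor.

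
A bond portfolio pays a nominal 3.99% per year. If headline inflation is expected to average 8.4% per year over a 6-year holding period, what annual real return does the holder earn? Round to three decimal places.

-4.068%

With constant rates the annual real return is the same each year: (1+3.99%)/(1+8.4%) − 1 = -0.04068.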